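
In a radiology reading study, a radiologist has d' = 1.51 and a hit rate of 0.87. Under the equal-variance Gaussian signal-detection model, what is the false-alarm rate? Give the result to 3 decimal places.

z(hit rate) = z(0.87) = 1.1264
z(FA) = z(H) − d' = 1.1264 − 1.51 = -0.3836
false-alarm rate = Φ(-0.3836) = 0.3506

false-alarm rate = 0.351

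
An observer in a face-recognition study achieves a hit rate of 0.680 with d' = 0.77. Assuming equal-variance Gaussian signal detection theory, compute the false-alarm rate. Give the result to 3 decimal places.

z(hit rate) = z(0.680) = 0.4677
z(FA) = z(H) − d' = 0.4677 − 0.77 = -0.3023
false-alarm rate = Φ(-0.3023) = 0.3812

false-alarm rate = 0.381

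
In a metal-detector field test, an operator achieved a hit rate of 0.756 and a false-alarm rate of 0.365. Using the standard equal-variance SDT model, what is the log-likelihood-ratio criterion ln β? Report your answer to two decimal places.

z(H) = 0.693
z(FA) = -0.345
ln β = −½·[z(H)² − z(FA)²] = −0.5 × (0.480 − 0.119) = -0.1805

ln β = -0.18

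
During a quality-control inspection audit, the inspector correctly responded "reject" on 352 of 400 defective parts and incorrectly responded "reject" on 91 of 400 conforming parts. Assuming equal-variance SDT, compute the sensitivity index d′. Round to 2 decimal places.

d′ = 1.92

H = 352/400 = 0.8800
FA = 91/400 = 0.2275
Φ⁻¹(0.8800) = 1.175, Φ⁻¹(0.2275) = -0.747
d' = z(H) − z(FA) = 1.175 − (-0.747) = 1.922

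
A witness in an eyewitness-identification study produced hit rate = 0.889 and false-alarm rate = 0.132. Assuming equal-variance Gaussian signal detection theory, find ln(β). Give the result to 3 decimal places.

z(0.889) = 1.2212, z(0.132) = -1.1170
ln β = −½·[z(H)² − z(FA)²] = −0.5 × (1.4913 − 1.2477) = -0.1218

ln β = -0.122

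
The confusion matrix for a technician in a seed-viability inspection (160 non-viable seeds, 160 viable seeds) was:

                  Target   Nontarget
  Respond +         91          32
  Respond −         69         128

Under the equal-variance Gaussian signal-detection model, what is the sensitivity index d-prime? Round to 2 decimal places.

d-prime = 1.01

H = 91/160 = 0.5687
FA = 32/160 = 0.2000
z(H) = 0.1731
z(FA) = -0.8416
d' = z(H) − z(FA) = 0.1731 − (-0.8416) = 1.0147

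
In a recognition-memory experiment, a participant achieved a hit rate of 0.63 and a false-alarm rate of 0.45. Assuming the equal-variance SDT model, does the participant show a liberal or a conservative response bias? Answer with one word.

liberal

z(H) = 0.332, z(FA) = -0.126
c = −½·(z(H) + z(FA)) = -0.103
c < 0 → liberal criterion (biased toward responding “yes”).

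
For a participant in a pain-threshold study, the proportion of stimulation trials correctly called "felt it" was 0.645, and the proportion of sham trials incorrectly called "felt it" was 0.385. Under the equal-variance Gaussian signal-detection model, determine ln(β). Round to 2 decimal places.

ln β = -0.03

z(0.645) = 0.372, z(0.385) = -0.292
ln β = −½·[z(H)² − z(FA)²] = −0.5 × (0.138 − 0.085) = -0.0265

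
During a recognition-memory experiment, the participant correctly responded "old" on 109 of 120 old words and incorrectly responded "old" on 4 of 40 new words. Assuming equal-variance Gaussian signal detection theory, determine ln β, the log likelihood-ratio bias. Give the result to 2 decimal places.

H = 109/120 = 0.9083
FA = 4/40 = 0.1000
z(0.9083) = 1.330, z(0.1000) = -1.282
ln β = −½·[z(H)² − z(FA)²] = −0.5 × (1.769 − 1.644) = -0.0625

ln β = -0.06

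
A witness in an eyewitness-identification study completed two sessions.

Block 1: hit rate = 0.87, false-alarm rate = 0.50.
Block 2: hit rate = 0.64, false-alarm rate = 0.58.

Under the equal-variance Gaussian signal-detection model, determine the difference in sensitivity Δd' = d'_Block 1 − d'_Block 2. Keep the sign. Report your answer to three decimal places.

Δd' = 0.970

Block 1: z(0.87) = 1.1264, z(0.50) = 0.0000, d' = 1.1264
Block 2: z(0.64) = 0.3585, z(0.58) = 0.2019, d' = 0.1566
Δd' = d'_Block 1 − d'_Block 2 = 1.1264 − 0.1566 = 0.9698
Block 1 has the higher sensitivity.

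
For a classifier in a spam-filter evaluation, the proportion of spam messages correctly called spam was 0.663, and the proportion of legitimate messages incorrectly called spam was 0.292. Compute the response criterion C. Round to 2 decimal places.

C = 0.06

z(H) = z(0.663) = 0.421
z(FA) = z(0.292) = -0.548
c = −½·[z(H) + z(FA)] = −0.5 × (0.421 + (-0.548)) = 0.0635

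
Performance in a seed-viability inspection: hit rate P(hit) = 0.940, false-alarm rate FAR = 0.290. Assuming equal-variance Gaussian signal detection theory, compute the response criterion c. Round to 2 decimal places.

z(0.940) = 1.555, z(0.290) = -0.553
c = −½·[z(H) + z(FA)] = −0.5 × (1.555 + (-0.553)) = -0.501
c < 0: the technician has a liberal response bias.

c = -0.50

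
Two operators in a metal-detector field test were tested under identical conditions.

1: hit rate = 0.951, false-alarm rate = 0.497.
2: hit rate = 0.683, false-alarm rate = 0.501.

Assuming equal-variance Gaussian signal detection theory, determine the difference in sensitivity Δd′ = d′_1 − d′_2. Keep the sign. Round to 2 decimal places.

Δd′ = 1.19

1: z(0.951) = 1.655, z(0.497) = -0.008, d' = 1.663
2: z(0.683) = 0.476, z(0.501) = 0.003, d' = 0.473
Δd' = d'_1 − d'_2 = 1.663 − 0.473 = 1.190
1 has the higher sensitivity.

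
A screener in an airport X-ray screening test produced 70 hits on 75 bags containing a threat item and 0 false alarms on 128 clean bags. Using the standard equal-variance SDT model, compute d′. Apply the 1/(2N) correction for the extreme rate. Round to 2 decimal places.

d′ = 4.16

The false-alarm rate is 0/128 = 0, so apply the 1/(2N) correction: FA → 1/(2·128) = 0.00391.
z(H) = z(0.93333) = 1.501
z(FA) = z(0.00391) = -2.660
d' = 1.501 − (-2.660) = 4.161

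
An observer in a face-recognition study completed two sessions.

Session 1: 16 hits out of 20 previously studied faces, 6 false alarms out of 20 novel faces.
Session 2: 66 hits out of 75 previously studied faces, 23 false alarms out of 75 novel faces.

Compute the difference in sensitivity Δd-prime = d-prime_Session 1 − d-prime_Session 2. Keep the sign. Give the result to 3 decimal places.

Δd-prime = -0.314

Session 1: z(0.8000) = 0.8416, z(0.3000) = -0.5244, d' = 1.3660
Session 2: z(0.8800) = 1.1750, z(0.3067) = -0.5052, d' = 1.6802
Δd' = d'_Session 1 − d'_Session 2 = 1.3660 − 1.6802 = -0.3142
Session 2 has the higher sensitivity.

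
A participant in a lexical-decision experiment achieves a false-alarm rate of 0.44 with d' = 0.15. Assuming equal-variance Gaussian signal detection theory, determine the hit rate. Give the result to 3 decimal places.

hit rate = 0.500

z(false-alarm rate) = z(0.44) = -0.1510
z(H) = z(FA) + d' = -0.1510 + 0.15 = -0.0010
hit rate = Φ(-0.0010) = 0.4996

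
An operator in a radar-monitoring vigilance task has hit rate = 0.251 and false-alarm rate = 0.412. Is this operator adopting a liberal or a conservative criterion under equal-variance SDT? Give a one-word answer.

z(H) = -0.671, z(FA) = -0.222
c = −½·(z(H) + z(FA)) = 0.4465
c > 0 → conservative criterion (biased toward responding “no”).

conservative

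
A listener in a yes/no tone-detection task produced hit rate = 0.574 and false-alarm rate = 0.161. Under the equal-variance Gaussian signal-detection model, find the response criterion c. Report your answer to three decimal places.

z(H) = 0.1866
z(FA) = -0.9904
c = −½·[z(H) + z(FA)] = −0.5 × (0.1866 + (-0.9904)) = 0.4019

c = 0.402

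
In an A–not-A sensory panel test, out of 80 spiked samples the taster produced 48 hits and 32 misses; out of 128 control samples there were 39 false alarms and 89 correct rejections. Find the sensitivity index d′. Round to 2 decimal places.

H = 48/80 = 0.6000
FA = 39/128 = 0.3047
Φ⁻¹(H) = 0.2533
Φ⁻¹(FA) = -0.5109
d' = z(H) − z(FA) = 0.2533 − (-0.5109) = 0.7642

d′ = 0.76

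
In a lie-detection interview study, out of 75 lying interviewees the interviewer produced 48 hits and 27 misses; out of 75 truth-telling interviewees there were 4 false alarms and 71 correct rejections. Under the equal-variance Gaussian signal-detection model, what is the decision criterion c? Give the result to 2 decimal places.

c = 0.63

H = 48/75 = 0.6400
FA = 4/75 = 0.0533
z(H) = z(0.6400) = 0.358
z(FA) = z(0.0533) = -1.614
c = −½·[z(H) + z(FA)] = −0.5 × (0.358 + (-1.614)) = 0.628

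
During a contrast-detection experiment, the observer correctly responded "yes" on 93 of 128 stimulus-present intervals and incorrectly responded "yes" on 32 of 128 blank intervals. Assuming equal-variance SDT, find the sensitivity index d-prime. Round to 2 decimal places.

H = 93/128 = 0.7266
FA = 32/128 = 0.2500
z(H) = z(0.7266) = 0.603
z(FA) = z(0.2500) = -0.674
d' = z(H) − z(FA) = 0.603 − (-0.674) = 1.277

d-prime = 1.28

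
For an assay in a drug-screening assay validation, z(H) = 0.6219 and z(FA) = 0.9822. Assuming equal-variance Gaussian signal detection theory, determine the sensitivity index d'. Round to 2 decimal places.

d' = z(H) − z(FA) = 0.6219 − 0.9822 = -0.3603

d' = -0.36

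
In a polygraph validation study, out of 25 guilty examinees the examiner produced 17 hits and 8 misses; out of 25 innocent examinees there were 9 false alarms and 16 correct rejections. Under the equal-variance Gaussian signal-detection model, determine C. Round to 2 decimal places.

C = -0.05

H = 17/25 = 0.6800
FA = 9/25 = 0.3600
z(0.6800) = 0.4677, z(0.3600) = -0.3585
c = −½·[z(H) + z(FA)] = −0.5 × (0.4677 + (-0.3585)) = -0.0546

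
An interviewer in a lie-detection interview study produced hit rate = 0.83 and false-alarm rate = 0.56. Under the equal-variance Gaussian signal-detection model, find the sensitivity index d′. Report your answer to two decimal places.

z(H) = z(0.83) = 0.954
z(FA) = z(0.56) = 0.151
d' = z(H) − z(FA) = 0.954 − 0.151 = 0.803

d′ = 0.80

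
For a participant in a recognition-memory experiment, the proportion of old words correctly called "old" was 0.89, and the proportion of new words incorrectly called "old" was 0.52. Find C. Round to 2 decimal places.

Φ⁻¹(0.89) = 1.2265, Φ⁻¹(0.52) = 0.0502
c = −½·[z(H) + z(FA)] = −0.5 × (1.2265 + 0.0502) = -0.63835

C = -0.64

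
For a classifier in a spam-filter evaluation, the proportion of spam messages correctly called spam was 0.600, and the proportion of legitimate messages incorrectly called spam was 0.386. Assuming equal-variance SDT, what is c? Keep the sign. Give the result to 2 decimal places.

Φ⁻¹(H) = Φ⁻¹(0.600) = 0.2533
Φ⁻¹(FA) = Φ⁻¹(0.386) = -0.2898
c = −½·[z(H) + z(FA)] = −0.5 × (0.2533 + (-0.2898)) = 0.01825
c > 0: the classifier has a conservative response bias.

c = 0.02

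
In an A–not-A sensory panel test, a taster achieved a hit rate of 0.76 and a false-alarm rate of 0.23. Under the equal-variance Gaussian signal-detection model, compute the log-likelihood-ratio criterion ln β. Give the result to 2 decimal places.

z(0.76) = 0.706, z(0.23) = -0.739
ln β = −½·[z(H)² − z(FA)²] = −0.5 × (0.498 − 0.546) = 0.024

ln β = 0.02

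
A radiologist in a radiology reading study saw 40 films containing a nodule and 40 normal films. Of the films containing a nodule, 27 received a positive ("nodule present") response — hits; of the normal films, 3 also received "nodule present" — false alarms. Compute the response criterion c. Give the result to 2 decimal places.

c = 0.49

H = 27/40 = 0.6750
FA = 3/40 = 0.0750
z(0.6750) = 0.4538, z(0.0750) = -1.4395
c = −½·[z(H) + z(FA)] = −0.5 × (0.4538 + (-1.4395)) = 0.49285
c > 0: the radiologist has a conservative response bias.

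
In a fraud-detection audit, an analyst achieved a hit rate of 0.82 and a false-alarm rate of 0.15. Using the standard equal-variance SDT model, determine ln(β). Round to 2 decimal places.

Φ⁻¹(H) = Φ⁻¹(0.82) = 0.915
Φ⁻¹(FA) = Φ⁻¹(0.15) = -1.036
ln β = −½·[z(H)² − z(FA)²] = −0.5 × (0.837 − 1.073) = 0.118

ln β = 0.12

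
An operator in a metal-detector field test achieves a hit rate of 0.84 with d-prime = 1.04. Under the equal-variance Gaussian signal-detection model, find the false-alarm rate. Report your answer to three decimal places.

z(hit rate) = z(0.84) = 0.9945
z(FA) = z(H) − d' = 0.9945 − 1.04 = -0.0455
false-alarm rate = Φ(-0.0455) = 0.4819

false-alarm rate = 0.482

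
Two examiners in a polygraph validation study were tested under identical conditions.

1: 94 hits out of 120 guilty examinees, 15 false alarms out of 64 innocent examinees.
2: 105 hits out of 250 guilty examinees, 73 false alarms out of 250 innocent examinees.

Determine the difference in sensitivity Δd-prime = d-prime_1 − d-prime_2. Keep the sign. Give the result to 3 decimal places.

Δd-prime = 1.162

1: z(0.7833) = 0.7834, z(0.2344) = -0.7244, d' = 1.5078
2: z(0.4200) = -0.2019, z(0.2920) = -0.5476, d' = 0.3457
Δd' = d'_1 − d'_2 = 1.5078 − 0.3457 = 1.1621
1 has the higher sensitivity.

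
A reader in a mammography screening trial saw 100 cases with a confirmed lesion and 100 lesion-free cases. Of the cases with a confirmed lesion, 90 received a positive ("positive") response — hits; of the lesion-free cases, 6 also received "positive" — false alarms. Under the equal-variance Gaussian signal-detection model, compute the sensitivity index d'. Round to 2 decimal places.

H = 90/100 = 0.9000
FA = 6/100 = 0.0600
Φ⁻¹(H) = Φ⁻¹(0.9000) = 1.282
Φ⁻¹(FA) = Φ⁻¹(0.0600) = -1.555
d' = z(H) − z(FA) = 1.282 − (-1.555) = 2.837

d' = 2.84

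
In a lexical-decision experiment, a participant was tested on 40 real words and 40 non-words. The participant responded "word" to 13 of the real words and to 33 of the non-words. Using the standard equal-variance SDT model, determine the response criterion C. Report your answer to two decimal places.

H = 13/40 = 0.3250
FA = 33/40 = 0.8250
z(H) = z(0.3250) = -0.454
z(FA) = z(0.8250) = 0.935
c = −½·[z(H) + z(FA)] = −0.5 × (-0.454 + 0.935) = -0.2405
c < 0: the participant has a liberal response bias.

C = -0.24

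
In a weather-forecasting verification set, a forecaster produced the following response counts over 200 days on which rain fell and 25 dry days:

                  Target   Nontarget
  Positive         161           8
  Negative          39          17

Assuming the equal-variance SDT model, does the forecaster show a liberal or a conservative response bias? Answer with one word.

z(H) = 0.860, z(FA) = -0.468
c = −½·(z(H) + z(FA)) = -0.196
c < 0 → liberal criterion (biased toward responding “yes”).

liberal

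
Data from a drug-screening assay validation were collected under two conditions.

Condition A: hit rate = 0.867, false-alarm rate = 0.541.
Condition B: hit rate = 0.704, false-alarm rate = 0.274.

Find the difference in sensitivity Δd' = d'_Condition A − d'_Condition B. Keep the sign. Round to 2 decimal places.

Δd' = -0.13

Condition A: z(0.867) = 1.112, z(0.541) = 0.103, d' = 1.009
Condition B: z(0.704) = 0.536, z(0.274) = -0.601, d' = 1.137
Δd' = d'_Condition A − d'_Condition B = 1.009 − 1.137 = -0.128
Condition B has the higher sensitivity.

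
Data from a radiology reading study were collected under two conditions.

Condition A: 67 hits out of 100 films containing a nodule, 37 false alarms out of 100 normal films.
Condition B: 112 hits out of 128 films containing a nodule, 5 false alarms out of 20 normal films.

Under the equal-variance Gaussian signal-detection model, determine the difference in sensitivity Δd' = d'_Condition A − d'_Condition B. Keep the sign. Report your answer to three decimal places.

Condition A: z(0.6700) = 0.4399, z(0.3700) = -0.3319, d' = 0.7718
Condition B: z(0.8750) = 1.1503, z(0.2500) = -0.6745, d' = 1.8248
Δd' = d'_Condition A − d'_Condition B = 0.7718 − 1.8248 = -1.0530
Condition B has the higher sensitivity.

Δd' = -1.053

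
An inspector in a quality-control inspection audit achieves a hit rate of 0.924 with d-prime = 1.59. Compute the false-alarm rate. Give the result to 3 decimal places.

false-alarm rate = 0.437

z(hit rate) = z(0.924) = 1.4325
z(FA) = z(H) − d' = 1.4325 − 1.59 = -0.1575
false-alarm rate = Φ(-0.1575) = 0.4374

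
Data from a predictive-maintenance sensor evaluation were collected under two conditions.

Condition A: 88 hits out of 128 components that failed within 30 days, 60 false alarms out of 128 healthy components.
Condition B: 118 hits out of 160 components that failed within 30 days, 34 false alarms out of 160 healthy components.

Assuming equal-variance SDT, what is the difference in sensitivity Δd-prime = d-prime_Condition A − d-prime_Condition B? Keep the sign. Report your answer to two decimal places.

Condition A: z(0.6875) = 0.489, z(0.4688) = -0.078, d' = 0.567
Condition B: z(0.7375) = 0.636, z(0.2125) = -0.798, d' = 1.434
Δd' = d'_Condition A − d'_Condition B = 0.567 − 1.434 = -0.867
Condition B has the higher sensitivity.

Δd-prime = -0.87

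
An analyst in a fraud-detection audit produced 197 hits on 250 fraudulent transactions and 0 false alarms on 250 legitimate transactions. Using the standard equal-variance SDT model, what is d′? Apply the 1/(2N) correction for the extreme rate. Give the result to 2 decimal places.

The false-alarm rate is 0/250 = 0, so apply the 1/(2N) correction: FA → 1/(2·250) = 0.00200.
z(H) = z(0.78800) = 0.800
z(FA) = z(0.00200) = -2.878
d' = 0.800 − (-2.878) = 3.678

d′ = 3.68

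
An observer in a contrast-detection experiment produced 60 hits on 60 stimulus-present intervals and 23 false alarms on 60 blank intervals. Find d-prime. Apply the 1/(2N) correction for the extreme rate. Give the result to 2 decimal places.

The hit rate is 60/60 = 1, so apply the 1/(2N) correction: H → 1 − 1/(2·60) = 0.99167.
z(H) = z(0.99167) = 2.394
z(FA) = z(0.38333) = -0.297
d' = 2.394 − (-0.297) = 2.691

d-prime = 2.69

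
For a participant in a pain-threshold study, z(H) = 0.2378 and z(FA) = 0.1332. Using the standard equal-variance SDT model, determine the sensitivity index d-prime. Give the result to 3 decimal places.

d-prime = 0.105

d' = z(H) − z(FA) = 0.2378 − 0.1332 = 0.1046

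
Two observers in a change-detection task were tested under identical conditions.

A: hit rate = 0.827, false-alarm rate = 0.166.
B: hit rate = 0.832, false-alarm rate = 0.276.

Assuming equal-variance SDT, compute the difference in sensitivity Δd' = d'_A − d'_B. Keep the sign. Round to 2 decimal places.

A: z(0.827) = 0.942, z(0.166) = -0.970, d' = 1.912
B: z(0.832) = 0.962, z(0.276) = -0.595, d' = 1.557
Δd' = d'_A − d'_B = 1.912 − 1.557 = 0.355
A has the higher sensitivity.

Δd' = 0.36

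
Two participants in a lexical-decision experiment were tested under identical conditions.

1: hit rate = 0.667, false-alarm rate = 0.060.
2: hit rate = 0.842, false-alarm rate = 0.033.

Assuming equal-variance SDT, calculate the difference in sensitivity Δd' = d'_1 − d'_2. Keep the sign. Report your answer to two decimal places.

1: z(0.667) = 0.432, z(0.060) = -1.555, d' = 1.987
2: z(0.842) = 1.003, z(0.033) = -1.838, d' = 2.841
Δd' = d'_1 − d'_2 = 1.987 − 2.841 = -0.854
2 has the higher sensitivity.

Δd' = -0.85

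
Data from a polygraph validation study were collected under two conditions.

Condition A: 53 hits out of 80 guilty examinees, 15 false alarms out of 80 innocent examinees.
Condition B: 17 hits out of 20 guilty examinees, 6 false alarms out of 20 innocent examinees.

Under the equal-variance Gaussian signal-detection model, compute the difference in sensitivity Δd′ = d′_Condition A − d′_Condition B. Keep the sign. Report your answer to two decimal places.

Condition A: z(0.6625) = 0.419, z(0.1875) = -0.887, d' = 1.306
Condition B: z(0.8500) = 1.036, z(0.3000) = -0.524, d' = 1.560
Δd' = d'_Condition A − d'_Condition B = 1.306 − 1.560 = -0.254
Condition B has the higher sensitivity.

Δd′ = -0.25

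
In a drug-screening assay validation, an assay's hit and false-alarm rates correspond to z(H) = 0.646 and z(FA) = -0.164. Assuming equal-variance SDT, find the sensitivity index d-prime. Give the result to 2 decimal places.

d-prime = 0.81

d' = z(H) − z(FA) = 0.646 − (-0.164) = 0.810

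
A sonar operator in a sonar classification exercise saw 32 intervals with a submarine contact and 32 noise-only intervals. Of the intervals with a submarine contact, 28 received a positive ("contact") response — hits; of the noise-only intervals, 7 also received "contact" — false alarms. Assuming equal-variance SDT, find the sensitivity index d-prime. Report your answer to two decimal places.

H = 28/32 = 0.8750
FA = 7/32 = 0.2188
Φ⁻¹(0.8750) = 1.1503, Φ⁻¹(0.2188) = -0.7763
d' = z(H) − z(FA) = 1.1503 − (-0.7763) = 1.9266

d-prime = 1.93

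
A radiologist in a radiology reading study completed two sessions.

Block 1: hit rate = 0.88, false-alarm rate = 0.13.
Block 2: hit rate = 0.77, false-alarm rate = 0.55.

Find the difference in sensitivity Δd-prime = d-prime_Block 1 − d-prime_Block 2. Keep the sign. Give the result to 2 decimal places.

Block 1: z(0.88) = 1.175, z(0.13) = -1.126, d' = 2.301
Block 2: z(0.77) = 0.739, z(0.55) = 0.126, d' = 0.613
Δd' = d'_Block 1 − d'_Block 2 = 2.301 − 0.613 = 1.688
Block 1 has the higher sensitivity.

Δd-prime = 1.69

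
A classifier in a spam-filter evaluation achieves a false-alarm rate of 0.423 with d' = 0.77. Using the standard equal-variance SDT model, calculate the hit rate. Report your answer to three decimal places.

hit rate = 0.718

z(false-alarm rate) = z(0.423) = -0.1942
z(H) = z(FA) + d' = -0.1942 + 0.77 = 0.5758
hit rate = Φ(0.5758) = 0.7176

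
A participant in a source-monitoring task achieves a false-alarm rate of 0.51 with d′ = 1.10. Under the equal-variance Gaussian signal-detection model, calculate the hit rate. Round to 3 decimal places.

z(false-alarm rate) = z(0.51) = 0.0251
z(H) = z(FA) + d' = 0.0251 + 1.10 = 1.1251
hit rate = Φ(1.1251) = 0.8697

hit rate = 0.870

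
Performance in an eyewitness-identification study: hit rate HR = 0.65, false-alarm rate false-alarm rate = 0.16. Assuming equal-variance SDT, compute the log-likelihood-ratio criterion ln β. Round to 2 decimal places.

z(0.65) = 0.385, z(0.16) = -0.994
ln β = −½·[z(H)² − z(FA)²] = −0.5 × (0.148 − 0.988) = 0.420

ln β = 0.42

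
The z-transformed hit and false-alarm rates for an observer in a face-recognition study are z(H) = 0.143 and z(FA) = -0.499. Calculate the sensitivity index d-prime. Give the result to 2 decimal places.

d' = z(H) − z(FA) = 0.143 − (-0.499) = 0.642

d-prime = 0.64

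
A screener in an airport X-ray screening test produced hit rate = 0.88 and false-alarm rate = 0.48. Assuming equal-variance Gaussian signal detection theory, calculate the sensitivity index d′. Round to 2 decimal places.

d′ = 1.23

z(0.88) = 1.1750, z(0.48) = -0.0502
d' = z(H) − z(FA) = 1.1750 − (-0.0502) = 1.2252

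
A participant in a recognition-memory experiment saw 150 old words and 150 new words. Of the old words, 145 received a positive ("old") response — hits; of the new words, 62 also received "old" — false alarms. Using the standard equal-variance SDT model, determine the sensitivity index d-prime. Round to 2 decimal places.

d-prime = 2.05

H = 145/150 = 0.9667
FA = 62/150 = 0.4133
z(0.9667) = 1.834, z(0.4133) = -0.219
d' = z(H) − z(FA) = 1.834 − (-0.219) = 2.053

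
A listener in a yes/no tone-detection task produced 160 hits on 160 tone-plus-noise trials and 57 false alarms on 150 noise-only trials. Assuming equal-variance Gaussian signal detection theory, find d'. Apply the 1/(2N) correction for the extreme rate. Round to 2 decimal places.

d' = 3.04

The hit rate is 160/160 = 1, so apply the 1/(2N) correction: H → 1 − 1/(2·160) = 0.99687.
z(H) = z(0.99687) = 2.734
z(FA) = z(0.38000) = -0.305
d' = 2.734 − (-0.305) = 3.039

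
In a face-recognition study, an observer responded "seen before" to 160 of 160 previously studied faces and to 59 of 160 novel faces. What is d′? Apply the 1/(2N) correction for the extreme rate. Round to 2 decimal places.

d′ = 3.07

The hit rate is 160/160 = 1, so apply the 1/(2N) correction: H → 1 − 1/(2·160) = 0.99687.
z(H) = z(0.99687) = 2.734
z(FA) = z(0.36875) = -0.335
d' = 2.734 − (-0.335) = 3.069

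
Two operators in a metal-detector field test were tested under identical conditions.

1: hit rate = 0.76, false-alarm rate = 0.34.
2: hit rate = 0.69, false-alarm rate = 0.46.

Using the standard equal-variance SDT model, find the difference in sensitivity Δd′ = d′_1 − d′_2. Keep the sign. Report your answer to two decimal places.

Δd′ = 0.52

1: z(0.76) = 0.706, z(0.34) = -0.412, d' = 1.118
2: z(0.69) = 0.496, z(0.46) = -0.100, d' = 0.596
Δd' = d'_1 − d'_2 = 1.118 − 0.596 = 0.522
1 has the higher sensitivity.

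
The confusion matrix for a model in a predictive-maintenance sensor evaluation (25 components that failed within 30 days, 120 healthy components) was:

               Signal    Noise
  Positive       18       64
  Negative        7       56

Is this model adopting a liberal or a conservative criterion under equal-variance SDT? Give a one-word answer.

z(H) = 0.583, z(FA) = 0.084
c = −½·(z(H) + z(FA)) = -0.3335
c < 0 → liberal criterion (biased toward responding “yes”).

liberal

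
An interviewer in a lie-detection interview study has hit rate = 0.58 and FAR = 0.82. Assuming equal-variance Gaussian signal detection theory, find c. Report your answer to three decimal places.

z(H) = z(0.58) = 0.2019
z(FA) = z(0.82) = 0.9154
c = −½·[z(H) + z(FA)] = −0.5 × (0.2019 + 0.9154) = -0.55865
c < 0: the interviewer has a liberal response bias.

c = -0.559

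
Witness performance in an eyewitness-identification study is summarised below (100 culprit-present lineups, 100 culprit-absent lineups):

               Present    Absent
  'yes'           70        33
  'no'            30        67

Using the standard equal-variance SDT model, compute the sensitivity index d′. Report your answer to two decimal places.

d′ = 0.96

H = 70/100 = 0.7000
FA = 33/100 = 0.3300
z(H) = z(0.7000) = 0.524
z(FA) = z(0.3300) = -0.440
d' = z(H) − z(FA) = 0.524 − (-0.440) = 0.964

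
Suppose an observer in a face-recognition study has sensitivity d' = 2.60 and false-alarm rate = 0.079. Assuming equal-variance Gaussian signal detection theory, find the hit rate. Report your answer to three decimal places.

hit rate = 0.883

z(false-alarm rate) = z(0.079) = -1.4118
z(H) = z(FA) + d' = -1.4118 + 2.60 = 1.1882
hit rate = Φ(1.1882) = 0.8826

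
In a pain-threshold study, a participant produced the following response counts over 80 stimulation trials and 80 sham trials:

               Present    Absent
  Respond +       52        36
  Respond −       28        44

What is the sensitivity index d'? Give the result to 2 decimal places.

d' = 0.51

H = 52/80 = 0.6500
FA = 36/80 = 0.4500
Φ⁻¹(H) = 0.3853
Φ⁻¹(FA) = -0.1257
d' = z(H) − z(FA) = 0.3853 − (-0.1257) = 0.5110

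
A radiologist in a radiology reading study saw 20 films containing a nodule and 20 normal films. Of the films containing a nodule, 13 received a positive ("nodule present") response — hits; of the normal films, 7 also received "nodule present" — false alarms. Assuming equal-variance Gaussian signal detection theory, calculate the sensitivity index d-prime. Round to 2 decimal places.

d-prime = 0.77

H = 13/20 = 0.6500
FA = 7/20 = 0.3500
z(0.6500) = 0.385, z(0.3500) = -0.385
d' = z(H) − z(FA) = 0.385 − (-0.385) = 0.770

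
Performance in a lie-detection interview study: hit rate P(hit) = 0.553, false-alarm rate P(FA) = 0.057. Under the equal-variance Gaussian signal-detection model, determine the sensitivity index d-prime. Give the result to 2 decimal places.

d-prime = 1.71

z(H) = 0.133
z(FA) = -1.580
d' = z(H) − z(FA) = 0.133 − (-1.580) = 1.713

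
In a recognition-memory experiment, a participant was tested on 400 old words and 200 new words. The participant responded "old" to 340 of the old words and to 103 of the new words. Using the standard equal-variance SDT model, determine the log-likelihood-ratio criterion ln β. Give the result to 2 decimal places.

ln β = -0.54

H = 340/400 = 0.8500
FA = 103/200 = 0.5150
z(H) = z(0.8500) = 1.036
z(FA) = z(0.5150) = 0.038
ln β = −½·[z(H)² − z(FA)²] = −0.5 × (1.073 − 0.001) = -0.536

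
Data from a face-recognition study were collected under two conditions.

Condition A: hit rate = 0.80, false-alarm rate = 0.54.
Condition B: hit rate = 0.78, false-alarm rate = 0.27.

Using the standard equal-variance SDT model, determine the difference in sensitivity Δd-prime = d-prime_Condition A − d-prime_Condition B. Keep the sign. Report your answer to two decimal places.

Δd-prime = -0.64

Condition A: z(0.80) = 0.842, z(0.54) = 0.100, d' = 0.742
Condition B: z(0.78) = 0.772, z(0.27) = -0.613, d' = 1.385
Δd' = d'_Condition A − d'_Condition B = 0.742 − 1.385 = -0.643
Condition B has the higher sensitivity.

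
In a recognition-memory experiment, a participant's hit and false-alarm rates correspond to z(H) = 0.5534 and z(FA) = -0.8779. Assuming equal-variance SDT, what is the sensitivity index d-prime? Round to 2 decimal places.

d-prime = 1.43

d' = z(H) − z(FA) = 0.5534 − (-0.8779) = 1.4313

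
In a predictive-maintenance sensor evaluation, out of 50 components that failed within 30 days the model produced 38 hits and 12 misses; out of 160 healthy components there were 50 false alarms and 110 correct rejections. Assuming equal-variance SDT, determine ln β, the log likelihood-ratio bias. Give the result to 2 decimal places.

H = 38/50 = 0.7600
FA = 50/160 = 0.3125
z(0.7600) = 0.706, z(0.3125) = -0.489
ln β = −½·[z(H)² − z(FA)²] = −0.5 × (0.498 − 0.239) = -0.1295

ln β = -0.13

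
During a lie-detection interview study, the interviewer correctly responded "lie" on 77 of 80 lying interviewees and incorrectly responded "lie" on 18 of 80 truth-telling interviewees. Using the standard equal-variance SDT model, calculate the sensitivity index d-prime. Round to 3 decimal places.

d-prime = 2.536

H = 77/80 = 0.9625
FA = 18/80 = 0.2250
z(0.9625) = 1.7805, z(0.2250) = -0.7554
d' = z(H) − z(FA) = 1.7805 − (-0.7554) = 2.5359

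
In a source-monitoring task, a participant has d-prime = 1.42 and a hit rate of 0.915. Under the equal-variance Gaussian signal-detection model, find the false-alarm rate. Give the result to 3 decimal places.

false-alarm rate = 0.481

z(hit rate) = z(0.915) = 1.3722
z(FA) = z(H) − d' = 1.3722 − 1.42 = -0.0478
false-alarm rate = Φ(-0.0478) = 0.4809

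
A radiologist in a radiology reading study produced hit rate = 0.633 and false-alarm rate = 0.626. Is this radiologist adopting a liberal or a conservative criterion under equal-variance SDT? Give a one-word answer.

liberal

z(H) = 0.340, z(FA) = 0.321
c = −½·(z(H) + z(FA)) = -0.3305
c < 0 → liberal criterion (biased toward responding “yes”).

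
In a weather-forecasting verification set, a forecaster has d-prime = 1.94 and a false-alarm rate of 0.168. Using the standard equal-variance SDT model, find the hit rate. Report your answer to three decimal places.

hit rate = 0.836

z(false-alarm rate) = z(0.168) = -0.9621
z(H) = z(FA) + d' = -0.9621 + 1.94 = 0.9779
hit rate = Φ(0.9779) = 0.8359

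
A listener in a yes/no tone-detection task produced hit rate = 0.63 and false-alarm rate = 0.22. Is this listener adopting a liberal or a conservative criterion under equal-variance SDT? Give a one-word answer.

z(H) = 0.332, z(FA) = -0.772
c = −½·(z(H) + z(FA)) = 0.220
c > 0 → conservative criterion (biased toward responding “no”).

conservative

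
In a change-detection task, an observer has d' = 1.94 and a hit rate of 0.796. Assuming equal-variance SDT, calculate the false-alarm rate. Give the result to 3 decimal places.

false-alarm rate = 0.133

z(hit rate) = z(0.796) = 0.8274
z(FA) = z(H) − d' = 0.8274 − 1.94 = -1.1126
false-alarm rate = Φ(-1.1126) = 0.1329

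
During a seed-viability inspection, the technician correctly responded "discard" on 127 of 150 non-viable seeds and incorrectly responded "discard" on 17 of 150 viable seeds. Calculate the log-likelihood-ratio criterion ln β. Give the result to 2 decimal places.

H = 127/150 = 0.8467
FA = 17/150 = 0.1133
Φ⁻¹(0.8467) = 1.022, Φ⁻¹(0.1133) = -1.209
ln β = −½·[z(H)² − z(FA)²] = −0.5 × (1.044 − 1.462) = 0.209

ln β = 0.21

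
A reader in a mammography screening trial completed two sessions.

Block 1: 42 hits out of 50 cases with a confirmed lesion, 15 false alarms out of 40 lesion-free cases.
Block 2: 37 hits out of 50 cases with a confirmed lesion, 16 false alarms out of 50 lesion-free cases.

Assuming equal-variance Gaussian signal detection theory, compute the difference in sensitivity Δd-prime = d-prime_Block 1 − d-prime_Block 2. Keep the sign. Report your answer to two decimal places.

Block 1: z(0.8400) = 0.994, z(0.3750) = -0.319, d' = 1.313
Block 2: z(0.7400) = 0.643, z(0.3200) = -0.468, d' = 1.111
Δd' = d'_Block 1 − d'_Block 2 = 1.313 − 1.111 = 0.202
Block 1 has the higher sensitivity.

Δd-prime = 0.20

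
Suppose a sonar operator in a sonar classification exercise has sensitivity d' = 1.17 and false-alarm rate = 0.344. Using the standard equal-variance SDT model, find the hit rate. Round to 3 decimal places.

hit rate = 0.779

z(false-alarm rate) = z(0.344) = -0.4016
z(H) = z(FA) + d' = -0.4016 + 1.17 = 0.7684
hit rate = Φ(0.7684) = 0.7789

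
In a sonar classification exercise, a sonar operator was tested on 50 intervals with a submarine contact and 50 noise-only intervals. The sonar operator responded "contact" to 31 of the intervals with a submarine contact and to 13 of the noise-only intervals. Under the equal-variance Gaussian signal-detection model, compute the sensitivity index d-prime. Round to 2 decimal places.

H = 31/50 = 0.6200
FA = 13/50 = 0.2600
z(H) = 0.3055
z(FA) = -0.6433
d' = z(H) − z(FA) = 0.3055 − (-0.6433) = 0.9488

d-prime = 0.95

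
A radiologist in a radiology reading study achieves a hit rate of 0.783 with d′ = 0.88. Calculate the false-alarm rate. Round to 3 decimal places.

false-alarm rate = 0.461

z(hit rate) = z(0.783) = 0.7824
z(FA) = z(H) − d' = 0.7824 − 0.88 = -0.0976
false-alarm rate = Φ(-0.0976) = 0.4611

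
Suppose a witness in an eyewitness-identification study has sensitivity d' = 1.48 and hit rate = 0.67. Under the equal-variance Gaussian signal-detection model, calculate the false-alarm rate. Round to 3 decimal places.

false-alarm rate = 0.149

z(hit rate) = z(0.67) = 0.4399
z(FA) = z(H) − d' = 0.4399 − 1.48 = -1.0401
false-alarm rate = Φ(-1.0401) = 0.1491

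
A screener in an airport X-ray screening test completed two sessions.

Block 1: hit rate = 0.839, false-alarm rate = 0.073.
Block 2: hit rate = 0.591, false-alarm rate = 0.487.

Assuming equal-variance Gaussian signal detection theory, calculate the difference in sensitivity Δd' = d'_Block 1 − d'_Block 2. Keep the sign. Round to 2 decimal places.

Block 1: z(0.839) = 0.990, z(0.073) = -1.454, d' = 2.444
Block 2: z(0.591) = 0.230, z(0.487) = -0.033, d' = 0.263
Δd' = d'_Block 1 − d'_Block 2 = 2.444 − 0.263 = 2.181
Block 1 has the higher sensitivity.

Δd' = 2.18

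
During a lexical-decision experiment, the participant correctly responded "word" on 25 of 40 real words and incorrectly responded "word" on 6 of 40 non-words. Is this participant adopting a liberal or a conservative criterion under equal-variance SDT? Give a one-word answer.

z(H) = 0.319, z(FA) = -1.036
c = −½·(z(H) + z(FA)) = 0.3585
c > 0 → conservative criterion (biased toward responding “no”).

conservative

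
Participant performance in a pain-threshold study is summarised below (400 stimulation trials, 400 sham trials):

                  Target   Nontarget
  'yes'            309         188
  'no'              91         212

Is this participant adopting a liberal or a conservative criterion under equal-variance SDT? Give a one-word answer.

z(H) = 0.747, z(FA) = -0.075
c = −½·(z(H) + z(FA)) = -0.336
c < 0 → liberal criterion (biased toward responding “yes”).

liberal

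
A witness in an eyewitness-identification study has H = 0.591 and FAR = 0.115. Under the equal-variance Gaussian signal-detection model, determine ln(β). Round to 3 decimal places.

z(H) = 0.2301
z(FA) = -1.2004
ln β = −½·[z(H)² − z(FA)²] = −0.5 × (0.0529 − 1.4410) = 0.69405

ln β = 0.694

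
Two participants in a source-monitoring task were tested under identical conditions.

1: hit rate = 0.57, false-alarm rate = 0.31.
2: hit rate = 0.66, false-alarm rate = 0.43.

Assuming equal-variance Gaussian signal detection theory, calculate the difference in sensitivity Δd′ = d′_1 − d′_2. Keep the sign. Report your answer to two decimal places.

Δd′ = 0.08

1: z(0.57) = 0.176, z(0.31) = -0.496, d' = 0.672
2: z(0.66) = 0.412, z(0.43) = -0.176, d' = 0.588
Δd' = d'_1 − d'_2 = 0.672 − 0.588 = 0.084
1 has the higher sensitivity.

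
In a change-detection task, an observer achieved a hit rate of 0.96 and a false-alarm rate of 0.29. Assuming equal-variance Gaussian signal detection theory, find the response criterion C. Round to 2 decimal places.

C = -0.60

Φ⁻¹(H) = Φ⁻¹(0.96) = 1.7507
Φ⁻¹(FA) = Φ⁻¹(0.29) = -0.5534
c = −½·[z(H) + z(FA)] = −0.5 × (1.7507 + (-0.5534)) = -0.59865
c < 0: the observer has a liberal response bias.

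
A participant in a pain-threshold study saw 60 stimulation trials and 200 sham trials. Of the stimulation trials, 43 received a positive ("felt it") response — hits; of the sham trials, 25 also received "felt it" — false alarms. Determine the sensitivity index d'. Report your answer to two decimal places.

d' = 1.72

H = 43/60 = 0.7167
FA = 25/200 = 0.1250
Φ⁻¹(H) = Φ⁻¹(0.7167) = 0.5731
Φ⁻¹(FA) = Φ⁻¹(0.1250) = -1.1503
d' = z(H) − z(FA) = 0.5731 − (-1.1503) = 1.7234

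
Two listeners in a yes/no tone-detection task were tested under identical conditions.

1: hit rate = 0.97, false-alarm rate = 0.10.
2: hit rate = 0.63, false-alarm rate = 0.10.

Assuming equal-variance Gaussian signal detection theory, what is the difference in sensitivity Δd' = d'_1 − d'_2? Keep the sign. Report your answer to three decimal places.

1: z(0.97) = 1.8808, z(0.10) = -1.2816, d' = 3.1624
2: z(0.63) = 0.3319, z(0.10) = -1.2816, d' = 1.6135
Δd' = d'_1 − d'_2 = 3.1624 − 1.6135 = 1.5489
1 has the higher sensitivity.

Δd' = 1.549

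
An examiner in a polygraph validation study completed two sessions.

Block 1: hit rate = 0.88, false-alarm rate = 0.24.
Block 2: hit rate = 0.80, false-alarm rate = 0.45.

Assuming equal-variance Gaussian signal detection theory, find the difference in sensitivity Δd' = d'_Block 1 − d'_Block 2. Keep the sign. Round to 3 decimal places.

Block 1: z(0.88) = 1.1750, z(0.24) = -0.7063, d' = 1.8813
Block 2: z(0.80) = 0.8416, z(0.45) = -0.1257, d' = 0.9673
Δd' = d'_Block 1 − d'_Block 2 = 1.8813 − 0.9673 = 0.9140
Block 1 has the higher sensitivity.

Δd' = 0.914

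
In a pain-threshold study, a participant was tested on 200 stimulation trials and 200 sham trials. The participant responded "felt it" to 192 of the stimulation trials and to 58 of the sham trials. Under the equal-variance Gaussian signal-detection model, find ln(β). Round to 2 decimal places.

H = 192/200 = 0.9600
FA = 58/200 = 0.2900
z(0.9600) = 1.751, z(0.2900) = -0.553
ln β = −½·[z(H)² − z(FA)²] = −0.5 × (3.066 − 0.306) = -1.380

ln β = -1.38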